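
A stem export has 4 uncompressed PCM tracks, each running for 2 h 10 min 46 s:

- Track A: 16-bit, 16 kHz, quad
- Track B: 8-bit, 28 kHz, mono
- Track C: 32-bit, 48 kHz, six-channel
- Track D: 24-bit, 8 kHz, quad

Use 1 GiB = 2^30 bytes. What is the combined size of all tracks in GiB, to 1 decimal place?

10.3 GiB

2 h 10 min 46 s = 7,846 s.
Track A: 16,000 × 7,846 × 2 × 4 = 1,004,288,000 bytes.
Track B: 28,000 × 7,846 × 1 × 1 = 219,688,000 bytes.
Track C: 48,000 × 7,846 × 4 × 6 = 9,038,592,000 bytes.
Track D: 8,000 × 7,846 × 3 × 4 = 753,216,000 bytes.
Total = 11,015,784,000 bytes = 10.3 GiB.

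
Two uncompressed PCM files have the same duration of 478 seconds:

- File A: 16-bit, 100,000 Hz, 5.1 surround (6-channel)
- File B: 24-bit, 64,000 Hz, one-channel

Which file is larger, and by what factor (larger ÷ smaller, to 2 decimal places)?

File A, by a factor of 6.25

File A: 100,000 × 2 × 6 = 1,200,000 bytes/s.
File B: 64,000 × 3 × 1 = 192,000 bytes/s.
File A is larger; ratio = 573,600,000 / 91,776,000 = 6.25.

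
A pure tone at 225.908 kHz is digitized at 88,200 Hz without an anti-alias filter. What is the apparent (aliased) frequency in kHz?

38.692 kHz

Nyquist = 88,200/2 = 44,100 Hz; 225,908 Hz exceeds it.
Alias = |225,908 − 3×88,200| = |225,908 − 264,600| = 38,692 Hz = 38.692 kHz.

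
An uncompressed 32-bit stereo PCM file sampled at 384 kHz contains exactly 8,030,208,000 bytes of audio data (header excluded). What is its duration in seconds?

2,614 seconds

Byte rate = 384,000 × 4 × 2 = 3,072,000 bytes/s.
Duration = 8,030,208,000 / 3,072,000 = 2,614 s.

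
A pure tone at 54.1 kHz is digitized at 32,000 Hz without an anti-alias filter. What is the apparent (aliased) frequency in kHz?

Nyquist = 32,000/2 = 16,000 Hz; 54,100 Hz exceeds it.
Alias = |54,100 − 2×32,000| = |54,100 − 64,000| = 9,900 Hz = 9.9 kHz.

9.9 kHz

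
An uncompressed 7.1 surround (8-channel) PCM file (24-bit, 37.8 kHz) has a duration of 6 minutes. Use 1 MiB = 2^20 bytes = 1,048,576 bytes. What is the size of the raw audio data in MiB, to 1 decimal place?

311.5 MiB

Duration = 6 minutes = 360 s.
Bytes = 37,800 samples/s × 360 s × 3 bytes/sample × 8 ch = 326,592,000 bytes.
326,592,000 / 1,048,576 = 311.5 MiB.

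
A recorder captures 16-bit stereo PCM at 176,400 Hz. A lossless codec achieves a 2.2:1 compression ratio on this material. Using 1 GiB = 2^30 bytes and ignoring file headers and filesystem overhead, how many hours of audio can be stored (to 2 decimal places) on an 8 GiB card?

7.44 hours

Uncompressed byte rate = 176,400 × 2 × 2 = 705,600 bytes/s.
After 2.2:1 compression, effective rate ≈ 320727.27 bytes/s.
Capacity = 8 × 1,073,741,824 = 8,589,934,592 bytes.
8,589,934,592 / effective rate ≈ 26782.68 s → 7.44 hours.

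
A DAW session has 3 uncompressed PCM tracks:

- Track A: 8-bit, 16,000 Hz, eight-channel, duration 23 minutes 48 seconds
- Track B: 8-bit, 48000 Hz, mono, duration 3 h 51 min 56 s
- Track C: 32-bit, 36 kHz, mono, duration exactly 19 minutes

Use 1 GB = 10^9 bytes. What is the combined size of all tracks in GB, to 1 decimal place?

1.0 GB

Track A: 23 minutes 48 seconds = 1,428 s; 16,000 × 1,428 × 1 × 8 = 182,784,000 bytes.
Track B: 3 h 51 min 56 s = 13,916 s; 48,000 × 13,916 × 1 × 1 = 667,968,000 bytes.
Track C: exactly 19 minutes = 1,140 s; 36,000 × 1,140 × 4 × 1 = 164,160,000 bytes.
Total = 1,014,912,000 bytes = 1.0 GB.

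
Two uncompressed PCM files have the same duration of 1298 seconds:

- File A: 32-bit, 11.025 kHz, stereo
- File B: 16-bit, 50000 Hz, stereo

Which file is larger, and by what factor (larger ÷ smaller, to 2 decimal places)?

File B, by a factor of 2.27

File A: 11,025 × 4 × 2 = 88,200 bytes/s.
File B: 50,000 × 2 × 2 = 200,000 bytes/s.
File B is larger; ratio = 259,600,000 / 114,483,600 = 2.27.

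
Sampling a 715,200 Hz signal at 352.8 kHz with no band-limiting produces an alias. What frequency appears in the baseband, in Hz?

Nyquist = 352,800/2 = 176,400 Hz; 715,200 Hz exceeds it.
Alias = |715,200 − 2×352,800| = |715,200 − 705,600| = 9,600 Hz.

9,600 Hz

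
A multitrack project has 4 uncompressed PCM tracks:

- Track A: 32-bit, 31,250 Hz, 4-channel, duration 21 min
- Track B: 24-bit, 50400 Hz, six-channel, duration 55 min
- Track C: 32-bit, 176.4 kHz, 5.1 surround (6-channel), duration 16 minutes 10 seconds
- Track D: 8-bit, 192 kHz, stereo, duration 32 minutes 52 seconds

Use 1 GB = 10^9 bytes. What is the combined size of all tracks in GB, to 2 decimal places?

8.49 GB

Track A: 21 min = 1,260 s; 31,250 × 1,260 × 4 × 4 = 630,000,000 bytes.
Track B: 55 min = 3,300 s; 50,400 × 3,300 × 3 × 6 = 2,993,760,000 bytes.
Track C: 16 minutes 10 seconds = 970 s; 176,400 × 970 × 4 × 6 = 4,106,592,000 bytes.
Track D: 32 minutes 52 seconds = 1,972 s; 192,000 × 1,972 × 1 × 2 = 757,248,000 bytes.
Total = 8,487,600,000 bytes = 8.49 GB.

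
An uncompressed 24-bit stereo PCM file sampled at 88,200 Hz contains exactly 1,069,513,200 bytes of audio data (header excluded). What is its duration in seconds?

Byte rate = 88,200 × 3 × 2 = 529,200 bytes/s.
Duration = 1,069,513,200 / 529,200 = 2,021 s.

2,021 seconds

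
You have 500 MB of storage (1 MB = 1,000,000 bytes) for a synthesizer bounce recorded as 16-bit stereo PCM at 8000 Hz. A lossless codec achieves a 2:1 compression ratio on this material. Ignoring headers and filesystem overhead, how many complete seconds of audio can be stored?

Uncompressed byte rate = 8,000 × 2 × 2 = 32,000 bytes/s.
After 2:1 compression, effective rate ≈ 16000 bytes/s.
Capacity = 500 × 1,000,000 = 500,000,000 bytes.
500,000,000 / effective rate ≈ 31250 s → 31,250 seconds.

31,250 seconds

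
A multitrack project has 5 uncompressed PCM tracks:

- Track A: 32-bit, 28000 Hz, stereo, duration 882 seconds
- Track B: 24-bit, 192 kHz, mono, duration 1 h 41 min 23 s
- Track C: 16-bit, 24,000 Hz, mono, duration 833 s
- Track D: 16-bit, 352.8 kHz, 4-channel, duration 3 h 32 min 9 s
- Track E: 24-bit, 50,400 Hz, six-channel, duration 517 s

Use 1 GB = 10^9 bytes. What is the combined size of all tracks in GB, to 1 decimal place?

Track A: 28,000 × 882 × 4 × 2 = 197,568,000 bytes.
Track B: 1 h 41 min 23 s = 6,083 s; 192,000 × 6,083 × 3 × 1 = 3,503,808,000 bytes.
Track C: 24,000 × 833 × 2 × 1 = 39,984,000 bytes.
Track D: 3 h 32 min 9 s = 12,729 s; 352,800 × 12,729 × 2 × 4 = 35,926,329,600 bytes.
Track E: 50,400 × 517 × 3 × 6 = 469,022,400 bytes.
Total = 40,136,712,000 bytes = 40.1 GB.

40.1 GB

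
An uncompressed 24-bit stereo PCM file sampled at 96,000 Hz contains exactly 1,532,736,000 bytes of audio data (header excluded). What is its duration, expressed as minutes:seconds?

44:21

Byte rate = 96,000 × 3 × 2 = 576,000 bytes/s.
Duration = 1,532,736,000 / 576,000 = 2,661 s.
2,661 s = 44:21.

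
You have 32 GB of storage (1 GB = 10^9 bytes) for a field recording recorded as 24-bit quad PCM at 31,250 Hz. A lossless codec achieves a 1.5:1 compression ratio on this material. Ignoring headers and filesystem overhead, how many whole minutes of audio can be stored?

2,133 minutes

Uncompressed byte rate = 31,250 × 3 × 4 = 375,000 bytes/s.
After 1.5:1 compression, effective rate ≈ 250000 bytes/s.
Capacity = 32 × 1,000,000,000 = 32,000,000,000 bytes.
32,000,000,000 / effective rate ≈ 128000 s → 2,133 minutes.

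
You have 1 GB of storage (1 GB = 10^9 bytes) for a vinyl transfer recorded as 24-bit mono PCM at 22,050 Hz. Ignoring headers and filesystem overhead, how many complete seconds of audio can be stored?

Uncompressed byte rate = 22,050 × 3 × 1 = 66,150 bytes/s.
Capacity = 1 × 1,000,000,000 = 1,000,000,000 bytes.
1,000,000,000 / 66,150 ≈ 15117.16 s → 15,117 seconds.

15,117 seconds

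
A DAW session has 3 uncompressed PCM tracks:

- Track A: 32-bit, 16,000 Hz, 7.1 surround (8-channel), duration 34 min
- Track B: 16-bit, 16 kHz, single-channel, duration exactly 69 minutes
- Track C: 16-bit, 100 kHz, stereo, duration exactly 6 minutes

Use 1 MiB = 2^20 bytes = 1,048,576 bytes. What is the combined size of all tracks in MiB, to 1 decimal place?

Track A: 34 min = 2,040 s; 16,000 × 2,040 × 4 × 8 = 1,044,480,000 bytes.
Track B: exactly 69 minutes = 4,140 s; 16,000 × 4,140 × 2 × 1 = 132,480,000 bytes.
Track C: exactly 6 minutes = 360 s; 100,000 × 360 × 2 × 2 = 144,000,000 bytes.
Total = 1,320,960,000 bytes = 1259.8 MiB.

1259.8 MiB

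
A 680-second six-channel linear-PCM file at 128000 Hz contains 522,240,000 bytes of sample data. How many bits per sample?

Bytes per sample = 522,240,000 / (128,000 × 680 × 6) = 522,240,000 / 522,240,000 = 1.
Bit depth = 1 × 8 = 8 bits.

8 bits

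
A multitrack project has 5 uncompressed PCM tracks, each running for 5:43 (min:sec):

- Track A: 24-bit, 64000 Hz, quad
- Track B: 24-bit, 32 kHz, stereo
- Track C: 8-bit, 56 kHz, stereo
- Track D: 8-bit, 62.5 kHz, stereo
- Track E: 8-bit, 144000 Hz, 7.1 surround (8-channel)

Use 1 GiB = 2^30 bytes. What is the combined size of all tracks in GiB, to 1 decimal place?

0.8 GiB

5:43 (min:sec) = 343 s.
Track A: 64,000 × 343 × 3 × 4 = 263,424,000 bytes.
Track B: 32,000 × 343 × 3 × 2 = 65,856,000 bytes.
Track C: 56,000 × 343 × 1 × 2 = 38,416,000 bytes.
Track D: 62,500 × 343 × 1 × 2 = 42,875,000 bytes.
Track E: 144,000 × 343 × 1 × 8 = 395,136,000 bytes.
Total = 805,707,000 bytes = 0.8 GiB.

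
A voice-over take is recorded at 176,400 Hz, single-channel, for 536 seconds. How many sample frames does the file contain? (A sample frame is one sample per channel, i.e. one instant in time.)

176,400 samples/s × 536 s = 94,550,400 frames.

94,550,400 sample frames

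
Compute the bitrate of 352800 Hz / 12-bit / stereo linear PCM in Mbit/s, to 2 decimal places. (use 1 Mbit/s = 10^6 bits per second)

Bit rate = 352,800 × 12 × 2 = 8,467,200 bits/s.
= 8.47 Mbit/s.

8.47 Mbit/s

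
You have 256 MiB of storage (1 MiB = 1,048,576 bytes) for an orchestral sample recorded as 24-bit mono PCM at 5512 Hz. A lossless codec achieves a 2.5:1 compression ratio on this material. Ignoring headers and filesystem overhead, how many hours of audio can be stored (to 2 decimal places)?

Uncompressed byte rate = 5,512 × 3 × 1 = 16,536 bytes/s.
After 2.5:1 compression, effective rate ≈ 6614.4 bytes/s.
Capacity = 256 × 1,048,576 = 268,435,456 bytes.
268,435,456 / effective rate ≈ 40583.49 s → 11.27 hours.

11.27 hours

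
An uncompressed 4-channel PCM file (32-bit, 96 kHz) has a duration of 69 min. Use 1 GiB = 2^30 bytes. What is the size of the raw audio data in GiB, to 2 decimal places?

Duration = 69 min = 4,140 s.
Bytes = 96,000 samples/s × 4,140 s × 4 bytes/sample × 4 ch = 6,359,040,000 bytes.
6,359,040,000 / 1,073,741,824 = 5.92 GiB.

5.92 GiB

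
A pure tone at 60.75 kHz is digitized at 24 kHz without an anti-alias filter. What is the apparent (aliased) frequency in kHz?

Nyquist = 24,000/2 = 12,000 Hz; 60,750 Hz exceeds it.
Alias = |60,750 − 3×24,000| = |60,750 − 72,000| = 11,250 Hz = 11.25 kHz.

11.25 kHz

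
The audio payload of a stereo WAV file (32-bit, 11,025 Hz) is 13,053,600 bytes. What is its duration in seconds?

Byte rate = 11,025 × 4 × 2 = 88,200 bytes/s.
Duration = 13,053,600 / 88,200 = 148 s.

148 seconds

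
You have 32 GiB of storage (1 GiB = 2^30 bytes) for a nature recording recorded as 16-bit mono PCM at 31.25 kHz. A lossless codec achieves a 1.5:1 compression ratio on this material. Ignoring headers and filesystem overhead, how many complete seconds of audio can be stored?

Uncompressed byte rate = 31,250 × 2 × 1 = 62,500 bytes/s.
After 1.5:1 compression, effective rate ≈ 41666.67 bytes/s.
Capacity = 32 × 1,073,741,824 = 34,359,738,368 bytes.
34,359,738,368 / effective rate ≈ 824633.72 s → 824,633 seconds.

824,633 seconds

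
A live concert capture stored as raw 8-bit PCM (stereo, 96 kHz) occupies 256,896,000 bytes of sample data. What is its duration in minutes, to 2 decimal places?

Byte rate = 96,000 × 1 × 2 = 192,000 bytes/s.
Duration = 256,896,000 / 192,000 = 1,338 s.
1,338 s / 60 = 22.30 minutes.

22.30 minutes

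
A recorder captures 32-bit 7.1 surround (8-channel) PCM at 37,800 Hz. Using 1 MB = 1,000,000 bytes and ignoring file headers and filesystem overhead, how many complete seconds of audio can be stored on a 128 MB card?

105 seconds

Uncompressed byte rate = 37,800 × 4 × 8 = 1,209,600 bytes/s.
Capacity = 128 × 1,000,000 = 128,000,000 bytes.
128,000,000 / 1,209,600 ≈ 105.82 s → 105 seconds.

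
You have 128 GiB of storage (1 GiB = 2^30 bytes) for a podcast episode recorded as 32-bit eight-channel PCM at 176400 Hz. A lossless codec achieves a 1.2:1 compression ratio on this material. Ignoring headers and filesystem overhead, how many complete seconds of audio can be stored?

Uncompressed byte rate = 176,400 × 4 × 8 = 5,644,800 bytes/s.
After 1.2:1 compression, effective rate ≈ 4704000 bytes/s.
Capacity = 128 × 1,073,741,824 = 137,438,953,472 bytes.
137,438,953,472 / effective rate ≈ 29217.46 s → 29,217 seconds.

29,217 seconds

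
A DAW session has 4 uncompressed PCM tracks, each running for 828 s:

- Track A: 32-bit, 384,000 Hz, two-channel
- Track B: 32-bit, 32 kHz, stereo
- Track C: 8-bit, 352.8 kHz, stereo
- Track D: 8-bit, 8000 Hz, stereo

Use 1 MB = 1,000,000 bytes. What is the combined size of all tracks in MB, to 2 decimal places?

3353.07 MB

Track A: 384,000 × 828 × 4 × 2 = 2,543,616,000 bytes.
Track B: 32,000 × 828 × 4 × 2 = 211,968,000 bytes.
Track C: 352,800 × 828 × 1 × 2 = 584,236,800 bytes.
Track D: 8,000 × 828 × 1 × 2 = 13,248,000 bytes.
Total = 3,353,068,800 bytes = 3353.07 MB.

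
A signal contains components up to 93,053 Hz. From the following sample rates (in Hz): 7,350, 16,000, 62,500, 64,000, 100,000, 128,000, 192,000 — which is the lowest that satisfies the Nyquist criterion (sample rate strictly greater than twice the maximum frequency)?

192,000 Hz

Need sample rate > 2 × 93,053 = 186,106 Hz.
Lowest listed rate above 186,106 Hz is 192,000 Hz.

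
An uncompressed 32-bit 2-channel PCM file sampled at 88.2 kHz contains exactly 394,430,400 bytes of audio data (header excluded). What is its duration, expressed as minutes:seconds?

Byte rate = 88,200 × 4 × 2 = 705,600 bytes/s.
Duration = 394,430,400 / 705,600 = 559 s.
559 s = 9:19.

9:19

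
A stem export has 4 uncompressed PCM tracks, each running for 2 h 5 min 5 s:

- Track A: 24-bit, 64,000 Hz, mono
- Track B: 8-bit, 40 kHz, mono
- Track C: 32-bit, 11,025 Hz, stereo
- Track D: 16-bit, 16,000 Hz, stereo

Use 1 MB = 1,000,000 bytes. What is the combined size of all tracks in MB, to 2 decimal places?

2883.42 MB

2 h 5 min 5 s = 7,505 s.
Track A: 64,000 × 7,505 × 3 × 1 = 1,440,960,000 bytes.
Track B: 40,000 × 7,505 × 1 × 1 = 300,200,000 bytes.
Track C: 11,025 × 7,505 × 4 × 2 = 661,941,000 bytes.
Track D: 16,000 × 7,505 × 2 × 2 = 480,320,000 bytes.
Total = 2,883,421,000 bytes = 2883.42 MB.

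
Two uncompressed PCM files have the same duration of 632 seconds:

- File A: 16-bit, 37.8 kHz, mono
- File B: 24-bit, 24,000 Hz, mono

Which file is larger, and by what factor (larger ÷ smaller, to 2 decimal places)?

File A: 37,800 × 2 × 1 = 75,600 bytes/s.
File B: 24,000 × 3 × 1 = 72,000 bytes/s.
File A is larger; ratio = 47,779,200 / 45,504,000 = 1.05.

File A, by a factor of 1.05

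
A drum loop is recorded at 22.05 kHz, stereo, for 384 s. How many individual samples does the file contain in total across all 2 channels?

22,050 × 384 s × 2 ch = 16,934,400 samples.

16,934,400 samples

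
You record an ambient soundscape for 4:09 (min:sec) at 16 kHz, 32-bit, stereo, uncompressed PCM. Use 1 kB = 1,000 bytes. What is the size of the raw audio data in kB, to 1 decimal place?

Duration = 4:09 (min:sec) = 249 s.
Bytes = 16,000 samples/s × 249 s × 4 bytes/sample × 2 ch = 31,872,000 bytes.
31,872,000 / 1,000 = 31872.0 kB.

31872.0 kB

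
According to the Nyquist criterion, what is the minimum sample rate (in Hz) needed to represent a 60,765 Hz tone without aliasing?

121,530 Hz

Minimum sample rate = 2 × 60,765 Hz = 121,530 Hz.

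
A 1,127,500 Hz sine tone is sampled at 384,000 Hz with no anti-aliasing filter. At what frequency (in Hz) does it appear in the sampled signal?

24,500 Hz

Nyquist = 384,000/2 = 192,000 Hz; 1,127,500 Hz exceeds it.
Alias = |1,127,500 − 3×384,000| = |1,127,500 − 1,152,000| = 24,500 Hz.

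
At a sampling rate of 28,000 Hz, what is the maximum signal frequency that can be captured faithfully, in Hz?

14,000 Hz

Nyquist frequency = sample rate / 2 = 28,000 / 2 = 14,000 Hz.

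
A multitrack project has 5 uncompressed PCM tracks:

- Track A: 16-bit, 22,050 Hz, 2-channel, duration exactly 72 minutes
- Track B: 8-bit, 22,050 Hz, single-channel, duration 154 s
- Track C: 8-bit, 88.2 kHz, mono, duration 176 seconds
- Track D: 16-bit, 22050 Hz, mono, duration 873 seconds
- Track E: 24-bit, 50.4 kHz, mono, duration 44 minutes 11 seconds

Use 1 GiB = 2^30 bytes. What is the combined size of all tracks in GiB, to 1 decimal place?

0.8 GiB

Track A: exactly 72 minutes = 4,320 s; 22,050 × 4,320 × 2 × 2 = 381,024,000 bytes.
Track B: 22,050 × 154 × 1 × 1 = 3,395,700 bytes.
Track C: 88,200 × 176 × 1 × 1 = 15,523,200 bytes.
Track D: 22,050 × 873 × 2 × 1 = 38,499,300 bytes.
Track E: 44 minutes 11 seconds = 2,651 s; 50,400 × 2,651 × 3 × 1 = 400,831,200 bytes.
Total = 839,273,400 bytes = 0.8 GiB.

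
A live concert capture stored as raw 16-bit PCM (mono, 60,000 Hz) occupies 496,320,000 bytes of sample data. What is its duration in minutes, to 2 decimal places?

Byte rate = 60,000 × 2 × 1 = 120,000 bytes/s.
Duration = 496,320,000 / 120,000 = 4,136 s.
4,136 s / 60 = 68.93 minutes.

68.93 minutes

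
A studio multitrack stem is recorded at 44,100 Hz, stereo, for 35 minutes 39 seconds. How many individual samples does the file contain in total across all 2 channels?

188,659,800 samples

35 minutes 39 seconds = 2,139 s.
44,100 × 2,139 s × 2 ch = 188,659,800 samples.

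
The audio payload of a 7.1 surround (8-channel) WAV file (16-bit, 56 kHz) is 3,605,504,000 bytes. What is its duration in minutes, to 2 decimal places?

67.07 minutes

Byte rate = 56,000 × 2 × 8 = 896,000 bytes/s.
Duration = 3,605,504,000 / 896,000 = 4,024 s.
4,024 s / 60 = 67.07 minutes.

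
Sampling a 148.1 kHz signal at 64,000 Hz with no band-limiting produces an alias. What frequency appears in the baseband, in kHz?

Nyquist = 64,000/2 = 32,000 Hz; 148,100 Hz exceeds it.
Alias = |148,100 − 2×64,000| = |148,100 − 128,000| = 20,100 Hz = 20.1 kHz.

20.1 kHz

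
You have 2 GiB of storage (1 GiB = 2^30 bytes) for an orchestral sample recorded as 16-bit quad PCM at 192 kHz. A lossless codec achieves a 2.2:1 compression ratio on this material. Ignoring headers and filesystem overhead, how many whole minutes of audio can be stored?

51 minutes

Uncompressed byte rate = 192,000 × 2 × 4 = 1,536,000 bytes/s.
After 2.2:1 compression, effective rate ≈ 698181.82 bytes/s.
Capacity = 2 × 1,073,741,824 = 2,147,483,648 bytes.
2,147,483,648 / effective rate ≈ 3075.82 s → 51 minutes.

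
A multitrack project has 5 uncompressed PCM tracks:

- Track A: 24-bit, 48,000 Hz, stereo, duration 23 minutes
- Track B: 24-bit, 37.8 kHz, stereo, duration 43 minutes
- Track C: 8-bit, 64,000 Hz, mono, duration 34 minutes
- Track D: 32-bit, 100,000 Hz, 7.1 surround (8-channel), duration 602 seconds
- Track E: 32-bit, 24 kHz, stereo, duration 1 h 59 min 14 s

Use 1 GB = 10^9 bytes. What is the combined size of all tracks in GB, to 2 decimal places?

4.41 GB

Track A: 23 minutes = 1,380 s; 48,000 × 1,380 × 3 × 2 = 397,440,000 bytes.
Track B: 43 minutes = 2,580 s; 37,800 × 2,580 × 3 × 2 = 585,144,000 bytes.
Track C: 34 minutes = 2,040 s; 64,000 × 2,040 × 1 × 1 = 130,560,000 bytes.
Track D: 100,000 × 602 × 4 × 8 = 1,926,400,000 bytes.
Track E: 1 h 59 min 14 s = 7,154 s; 24,000 × 7,154 × 4 × 2 = 1,373,568,000 bytes.
Total = 4,413,112,000 bytes = 4.41 GB.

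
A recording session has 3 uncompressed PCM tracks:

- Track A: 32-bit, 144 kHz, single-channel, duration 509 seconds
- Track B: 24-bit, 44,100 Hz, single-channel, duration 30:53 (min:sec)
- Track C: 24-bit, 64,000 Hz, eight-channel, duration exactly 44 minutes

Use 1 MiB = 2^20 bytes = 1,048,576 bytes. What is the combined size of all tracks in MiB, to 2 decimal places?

4380.58 MiB

Track A: 144,000 × 509 × 4 × 1 = 293,184,000 bytes.
Track B: 30:53 (min:sec) = 1,853 s; 44,100 × 1,853 × 3 × 1 = 245,151,900 bytes.
Track C: exactly 44 minutes = 2,640 s; 64,000 × 2,640 × 3 × 8 = 4,055,040,000 bytes.
Total = 4,593,375,900 bytes = 4380.58 MiB.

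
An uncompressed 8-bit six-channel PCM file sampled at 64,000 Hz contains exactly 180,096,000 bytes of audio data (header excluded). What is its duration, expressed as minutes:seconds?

7:49

Byte rate = 64,000 × 1 × 6 = 384,000 bytes/s.
Duration = 180,096,000 / 384,000 = 469 s.
469 s = 7:49.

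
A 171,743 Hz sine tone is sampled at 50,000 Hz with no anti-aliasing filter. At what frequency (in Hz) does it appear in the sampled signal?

21,743 Hz

Nyquist = 50,000/2 = 25,000 Hz; 171,743 Hz exceeds it.
Alias = |171,743 − 3×50,000| = |171,743 − 150,000| = 21,743 Hz.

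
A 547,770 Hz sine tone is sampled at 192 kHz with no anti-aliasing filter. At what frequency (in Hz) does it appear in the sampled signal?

28,230 Hz

Nyquist = 192,000/2 = 96,000 Hz; 547,770 Hz exceeds it.
Alias = |547,770 − 3×192,000| = |547,770 − 576,000| = 28,230 Hz.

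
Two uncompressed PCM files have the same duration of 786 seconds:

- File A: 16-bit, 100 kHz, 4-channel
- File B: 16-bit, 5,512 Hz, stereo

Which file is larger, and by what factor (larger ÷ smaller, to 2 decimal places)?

File A, by a factor of 36.28

File A: 100,000 × 2 × 4 = 800,000 bytes/s.
File B: 5,512 × 2 × 2 = 22,048 bytes/s.
File A is larger; ratio = 628,800,000 / 17,329,728 = 36.28.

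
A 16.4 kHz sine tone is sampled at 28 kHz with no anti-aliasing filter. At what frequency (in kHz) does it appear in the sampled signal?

Nyquist = 28,000/2 = 14,000 Hz; 16,400 Hz exceeds it.
Alias = |16,400 − 1×28,000| = |16,400 − 28,000| = 11,600 Hz = 11.6 kHz.

11.6 kHz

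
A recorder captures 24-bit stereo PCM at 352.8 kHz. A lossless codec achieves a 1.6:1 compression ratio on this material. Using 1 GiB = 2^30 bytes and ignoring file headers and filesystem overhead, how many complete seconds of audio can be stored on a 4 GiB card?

Uncompressed byte rate = 352,800 × 3 × 2 = 2,116,800 bytes/s.
After 1.6:1 compression, effective rate ≈ 1323000 bytes/s.
Capacity = 4 × 1,073,741,824 = 4,294,967,296 bytes.
4,294,967,296 / effective rate ≈ 3246.38 s → 3,246 seconds.

3,246 seconds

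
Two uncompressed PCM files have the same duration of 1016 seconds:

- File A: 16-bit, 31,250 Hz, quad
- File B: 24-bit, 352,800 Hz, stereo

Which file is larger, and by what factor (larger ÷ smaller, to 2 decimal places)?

File A: 31,250 × 2 × 4 = 250,000 bytes/s.
File B: 352,800 × 3 × 2 = 2,116,800 bytes/s.
File B is larger; ratio = 2,150,668,800 / 254,000,000 = 8.47.

File B, by a factor of 8.47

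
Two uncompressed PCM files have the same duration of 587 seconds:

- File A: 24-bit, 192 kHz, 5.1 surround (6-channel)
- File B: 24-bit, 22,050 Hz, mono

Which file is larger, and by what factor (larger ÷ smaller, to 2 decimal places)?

File A, by a factor of 52.24

File A: 192,000 × 3 × 6 = 3,456,000 bytes/s.
File B: 22,050 × 3 × 1 = 66,150 bytes/s.
File A is larger; ratio = 2,028,672,000 / 38,830,050 = 52.24.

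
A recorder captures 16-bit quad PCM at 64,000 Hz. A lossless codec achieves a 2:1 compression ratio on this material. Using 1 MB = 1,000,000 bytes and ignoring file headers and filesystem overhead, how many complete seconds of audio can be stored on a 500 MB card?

Uncompressed byte rate = 64,000 × 2 × 4 = 512,000 bytes/s.
After 2:1 compression, effective rate ≈ 256000 bytes/s.
Capacity = 500 × 1,000,000 = 500,000,000 bytes.
500,000,000 / effective rate ≈ 1953.12 s → 1,953 seconds.

1,953 seconds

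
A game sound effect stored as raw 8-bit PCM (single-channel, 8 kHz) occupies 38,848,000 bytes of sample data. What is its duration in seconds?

Byte rate = 8,000 × 1 × 1 = 8,000 bytes/s.
Duration = 38,848,000 / 8,000 = 4,856 s.

4,856 seconds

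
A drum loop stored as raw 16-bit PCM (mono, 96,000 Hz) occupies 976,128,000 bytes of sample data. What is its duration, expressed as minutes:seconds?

84:44

Byte rate = 96,000 × 2 × 1 = 192,000 bytes/s.
Duration = 976,128,000 / 192,000 = 5,084 s.
5,084 s = 84:44.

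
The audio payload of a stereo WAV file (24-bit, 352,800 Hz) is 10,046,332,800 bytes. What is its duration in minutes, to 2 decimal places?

79.10 minutes

Byte rate = 352,800 × 3 × 2 = 2,116,800 bytes/s.
Duration = 10,046,332,800 / 2,116,800 = 4,746 s.
4,746 s / 60 = 79.10 minutes.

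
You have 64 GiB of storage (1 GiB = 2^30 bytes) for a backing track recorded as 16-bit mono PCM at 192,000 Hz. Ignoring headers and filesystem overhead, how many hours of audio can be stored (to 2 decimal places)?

49.71 hours

Uncompressed byte rate = 192,000 × 2 × 1 = 384,000 bytes/s.
Capacity = 64 × 1,073,741,824 = 68,719,476,736 bytes.
68,719,476,736 / 384,000 ≈ 178956.97 s → 49.71 hours.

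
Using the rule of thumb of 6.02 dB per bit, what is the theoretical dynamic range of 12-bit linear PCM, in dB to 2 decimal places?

12 × 6.02 = 72.24 dB.

72.24 dB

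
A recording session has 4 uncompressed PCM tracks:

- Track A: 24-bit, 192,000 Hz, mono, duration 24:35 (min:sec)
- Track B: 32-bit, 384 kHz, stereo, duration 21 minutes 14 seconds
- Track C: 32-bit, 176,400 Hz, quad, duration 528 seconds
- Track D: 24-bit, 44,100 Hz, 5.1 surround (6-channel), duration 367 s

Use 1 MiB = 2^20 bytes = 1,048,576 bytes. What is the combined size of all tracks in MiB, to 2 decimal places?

Track A: 24:35 (min:sec) = 1,475 s; 192,000 × 1,475 × 3 × 1 = 849,600,000 bytes.
Track B: 21 minutes 14 seconds = 1,274 s; 384,000 × 1,274 × 4 × 2 = 3,913,728,000 bytes.
Track C: 176,400 × 528 × 4 × 4 = 1,490,227,200 bytes.
Track D: 44,100 × 367 × 3 × 6 = 291,324,600 bytes.
Total = 6,544,879,800 bytes = 6241.68 MiB.

6241.68 MiB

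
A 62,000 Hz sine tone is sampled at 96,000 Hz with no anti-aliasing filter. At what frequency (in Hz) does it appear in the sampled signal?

34,000 Hz

Nyquist = 96,000/2 = 48,000 Hz; 62,000 Hz exceeds it.
Alias = |62,000 − 1×96,000| = |62,000 − 96,000| = 34,000 Hz.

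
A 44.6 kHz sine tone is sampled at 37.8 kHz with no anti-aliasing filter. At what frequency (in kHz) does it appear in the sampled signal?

6.8 kHz

Nyquist = 37,800/2 = 18,900 Hz; 44,600 Hz exceeds it.
Alias = |44,600 − 1×37,800| = |44,600 − 37,800| = 6,800 Hz = 6.8 kHz.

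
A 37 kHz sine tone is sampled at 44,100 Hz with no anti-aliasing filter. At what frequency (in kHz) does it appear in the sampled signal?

7.1 kHz

Nyquist = 44,100/2 = 22,050 Hz; 37,000 Hz exceeds it.
Alias = |37,000 − 1×44,100| = |37,000 − 44,100| = 7,100 Hz = 7.1 kHz.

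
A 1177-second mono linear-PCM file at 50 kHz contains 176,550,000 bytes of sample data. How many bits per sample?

Bytes per sample = 176,550,000 / (50,000 × 1,177 × 1) = 176,550,000 / 58,850,000 = 3.
Bit depth = 3 × 8 = 24 bits.

24 bits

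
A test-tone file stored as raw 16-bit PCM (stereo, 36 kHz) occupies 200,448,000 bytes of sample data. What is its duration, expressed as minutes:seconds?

Byte rate = 36,000 × 2 × 2 = 144,000 bytes/s.
Duration = 200,448,000 / 144,000 = 1,392 s.
1,392 s = 23:12.

23:12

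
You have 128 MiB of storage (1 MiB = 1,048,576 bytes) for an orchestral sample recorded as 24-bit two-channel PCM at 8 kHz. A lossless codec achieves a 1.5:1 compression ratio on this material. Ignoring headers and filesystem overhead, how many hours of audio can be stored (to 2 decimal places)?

Uncompressed byte rate = 8,000 × 3 × 2 = 48,000 bytes/s.
After 1.5:1 compression, effective rate ≈ 32000 bytes/s.
Capacity = 128 × 1,048,576 = 134,217,728 bytes.
134,217,728 / effective rate ≈ 4194.3 s → 1.17 hours.

1.17 hours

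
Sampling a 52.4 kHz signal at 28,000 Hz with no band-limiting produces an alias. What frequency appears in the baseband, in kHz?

3.6 kHz

Nyquist = 28,000/2 = 14,000 Hz; 52,400 Hz exceeds it.
Alias = |52,400 − 2×28,000| = |52,400 − 56,000| = 3,600 Hz = 3.6 kHz.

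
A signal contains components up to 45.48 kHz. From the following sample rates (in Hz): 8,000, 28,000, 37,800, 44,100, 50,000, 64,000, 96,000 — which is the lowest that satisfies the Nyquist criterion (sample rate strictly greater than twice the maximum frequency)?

Need sample rate > 2 × 45,480 = 90,960 Hz.
Lowest listed rate above 90,960 Hz is 96,000 Hz.

96,000 Hz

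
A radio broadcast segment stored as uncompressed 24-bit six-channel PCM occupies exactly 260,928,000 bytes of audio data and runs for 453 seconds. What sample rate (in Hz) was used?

Bytes = sample_rate × seconds × bytes_per_sample × channels.
sample_rate = 260,928,000 / (453 × 3 × 6) = 260,928,000 / 8,154 = 32,000 Hz.

32,000 Hz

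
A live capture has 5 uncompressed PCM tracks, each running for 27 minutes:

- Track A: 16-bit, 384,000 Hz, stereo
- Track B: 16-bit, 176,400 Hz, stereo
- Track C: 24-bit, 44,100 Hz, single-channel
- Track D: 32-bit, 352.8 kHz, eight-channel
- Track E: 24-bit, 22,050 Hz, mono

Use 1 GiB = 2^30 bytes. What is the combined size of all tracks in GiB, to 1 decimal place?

20.7 GiB

27 minutes = 1,620 s.
Track A: 384,000 × 1,620 × 2 × 2 = 2,488,320,000 bytes.
Track B: 176,400 × 1,620 × 2 × 2 = 1,143,072,000 bytes.
Track C: 44,100 × 1,620 × 3 × 1 = 214,326,000 bytes.
Track D: 352,800 × 1,620 × 4 × 8 = 18,289,152,000 bytes.
Track E: 22,050 × 1,620 × 3 × 1 = 107,163,000 bytes.
Total = 22,242,033,000 bytes = 20.7 GiB.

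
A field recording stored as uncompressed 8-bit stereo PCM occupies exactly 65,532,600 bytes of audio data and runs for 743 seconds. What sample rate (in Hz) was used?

44,100 Hz

Bytes = sample_rate × seconds × bytes_per_sample × channels.
sample_rate = 65,532,600 / (743 × 1 × 2) = 65,532,600 / 1,486 = 44,100 Hz.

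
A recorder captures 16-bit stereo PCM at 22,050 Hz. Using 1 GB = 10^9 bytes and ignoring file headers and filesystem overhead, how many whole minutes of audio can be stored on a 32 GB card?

Uncompressed byte rate = 22,050 × 2 × 2 = 88,200 bytes/s.
Capacity = 32 × 1,000,000,000 = 32,000,000,000 bytes.
32,000,000,000 / 88,200 ≈ 362811.79 s → 6,046 minutes.

6,046 minutes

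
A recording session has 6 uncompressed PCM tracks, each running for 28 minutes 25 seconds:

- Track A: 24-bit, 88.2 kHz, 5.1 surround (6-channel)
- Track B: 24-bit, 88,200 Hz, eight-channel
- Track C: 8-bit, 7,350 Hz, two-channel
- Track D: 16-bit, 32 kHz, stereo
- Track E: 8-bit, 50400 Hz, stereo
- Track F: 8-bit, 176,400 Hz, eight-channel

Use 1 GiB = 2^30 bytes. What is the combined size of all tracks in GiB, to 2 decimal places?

8.51 GiB

28 minutes 25 seconds = 1,705 s.
Track A: 88,200 × 1,705 × 3 × 6 = 2,706,858,000 bytes.
Track B: 88,200 × 1,705 × 3 × 8 = 3,609,144,000 bytes.
Track C: 7,350 × 1,705 × 1 × 2 = 25,063,500 bytes.
Track D: 32,000 × 1,705 × 2 × 2 = 218,240,000 bytes.
Track E: 50,400 × 1,705 × 1 × 2 = 171,864,000 bytes.
Track F: 176,400 × 1,705 × 1 × 8 = 2,406,096,000 bytes.
Total = 9,137,265,500 bytes = 8.51 GiB.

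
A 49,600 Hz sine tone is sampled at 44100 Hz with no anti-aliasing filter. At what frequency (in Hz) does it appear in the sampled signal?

Nyquist = 44,100/2 = 22,050 Hz; 49,600 Hz exceeds it.
Alias = |49,600 − 1×44,100| = |49,600 − 44,100| = 5,500 Hz.

5,500 Hz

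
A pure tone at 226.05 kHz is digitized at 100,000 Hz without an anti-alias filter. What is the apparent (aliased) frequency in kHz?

Nyquist = 100,000/2 = 50,000 Hz; 226,050 Hz exceeds it.
Alias = |226,050 − 2×100,000| = |226,050 − 200,000| = 26,050 Hz = 26.05 kHz.

26.05 kHz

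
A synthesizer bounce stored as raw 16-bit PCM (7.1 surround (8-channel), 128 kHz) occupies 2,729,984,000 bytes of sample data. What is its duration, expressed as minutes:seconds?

22:13

Byte rate = 128,000 × 2 × 8 = 2,048,000 bytes/s.
Duration = 2,729,984,000 / 2,048,000 = 1,333 s.
1,333 s = 22:13.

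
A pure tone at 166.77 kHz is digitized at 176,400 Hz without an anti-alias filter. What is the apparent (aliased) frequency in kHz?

Nyquist = 176,400/2 = 88,200 Hz; 166,770 Hz exceeds it.
Alias = |166,770 − 1×176,400| = |166,770 − 176,400| = 9,630 Hz = 9.63 kHz.

9.63 kHz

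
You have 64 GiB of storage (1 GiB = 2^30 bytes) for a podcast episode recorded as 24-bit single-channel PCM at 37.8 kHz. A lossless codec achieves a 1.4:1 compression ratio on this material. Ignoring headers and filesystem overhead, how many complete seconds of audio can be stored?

848,388 seconds

Uncompressed byte rate = 37,800 × 3 × 1 = 113,400 bytes/s.
After 1.4:1 compression, effective rate ≈ 81000 bytes/s.
Capacity = 64 × 1,073,741,824 = 68,719,476,736 bytes.
68,719,476,736 / effective rate ≈ 848388.6 s → 848,388 seconds.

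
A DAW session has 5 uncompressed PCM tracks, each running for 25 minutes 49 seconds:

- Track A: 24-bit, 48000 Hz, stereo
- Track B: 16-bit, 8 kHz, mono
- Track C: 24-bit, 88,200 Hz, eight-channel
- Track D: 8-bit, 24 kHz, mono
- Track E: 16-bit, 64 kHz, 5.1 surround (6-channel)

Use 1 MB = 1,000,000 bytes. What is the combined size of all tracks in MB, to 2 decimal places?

25 minutes 49 seconds = 1,549 s.
Track A: 48,000 × 1,549 × 3 × 2 = 446,112,000 bytes.
Track B: 8,000 × 1,549 × 2 × 1 = 24,784,000 bytes.
Track C: 88,200 × 1,549 × 3 × 8 = 3,278,923,200 bytes.
Track D: 24,000 × 1,549 × 1 × 1 = 37,176,000 bytes.
Track E: 64,000 × 1,549 × 2 × 6 = 1,189,632,000 bytes.
Total = 4,976,627,200 bytes = 4976.63 MB.

4976.63 MB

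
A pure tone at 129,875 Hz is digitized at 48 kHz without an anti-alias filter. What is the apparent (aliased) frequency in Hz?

Nyquist = 48,000/2 = 24,000 Hz; 129,875 Hz exceeds it.
Alias = |129,875 − 3×48,000| = |129,875 − 144,000| = 14,125 Hz.

14,125 Hz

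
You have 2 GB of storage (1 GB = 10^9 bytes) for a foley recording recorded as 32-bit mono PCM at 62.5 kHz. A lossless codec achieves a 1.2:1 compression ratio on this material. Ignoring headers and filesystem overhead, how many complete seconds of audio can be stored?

Uncompressed byte rate = 62,500 × 4 × 1 = 250,000 bytes/s.
After 1.2:1 compression, effective rate ≈ 208333.33 bytes/s.
Capacity = 2 × 1,000,000,000 = 2,000,000,000 bytes.
2,000,000,000 / effective rate ≈ 9600 s → 9,600 seconds.

9,600 seconds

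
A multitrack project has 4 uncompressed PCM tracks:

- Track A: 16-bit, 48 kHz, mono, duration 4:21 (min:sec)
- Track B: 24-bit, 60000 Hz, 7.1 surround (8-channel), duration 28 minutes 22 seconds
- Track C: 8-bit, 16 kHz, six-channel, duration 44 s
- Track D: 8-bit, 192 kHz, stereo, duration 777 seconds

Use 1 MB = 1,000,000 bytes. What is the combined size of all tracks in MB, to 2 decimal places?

Track A: 4:21 (min:sec) = 261 s; 48,000 × 261 × 2 × 1 = 25,056,000 bytes.
Track B: 28 minutes 22 seconds = 1,702 s; 60,000 × 1,702 × 3 × 8 = 2,450,880,000 bytes.
Track C: 16,000 × 44 × 1 × 6 = 4,224,000 bytes.
Track D: 192,000 × 777 × 1 × 2 = 298,368,000 bytes.
Total = 2,778,528,000 bytes = 2778.53 MB.

2778.53 MB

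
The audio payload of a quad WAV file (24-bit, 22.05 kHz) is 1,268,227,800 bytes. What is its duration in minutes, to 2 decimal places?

Byte rate = 22,050 × 3 × 4 = 264,600 bytes/s.
Duration = 1,268,227,800 / 264,600 = 4,793 s.
4,793 s / 60 = 79.88 minutes.

79.88 minutes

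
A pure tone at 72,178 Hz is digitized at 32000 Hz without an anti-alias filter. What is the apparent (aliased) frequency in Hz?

Nyquist = 32,000/2 = 16,000 Hz; 72,178 Hz exceeds it.
Alias = |72,178 − 2×32,000| = |72,178 − 64,000| = 8,178 Hz.

8,178 Hz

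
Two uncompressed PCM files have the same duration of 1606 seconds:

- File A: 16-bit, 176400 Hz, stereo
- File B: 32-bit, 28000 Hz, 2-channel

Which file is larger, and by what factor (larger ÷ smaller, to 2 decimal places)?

File A: 176,400 × 2 × 2 = 705,600 bytes/s.
File B: 28,000 × 4 × 2 = 224,000 bytes/s.
File A is larger; ratio = 1,133,193,600 / 359,744,000 = 3.15.

File A, by a factor of 3.15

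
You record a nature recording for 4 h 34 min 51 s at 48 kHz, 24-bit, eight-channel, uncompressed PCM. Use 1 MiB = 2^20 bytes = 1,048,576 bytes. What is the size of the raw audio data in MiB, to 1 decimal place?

Duration = 4 h 34 min 51 s = 16,491 s.
Bytes = 48,000 samples/s × 16,491 s × 3 bytes/sample × 8 ch = 18,997,632,000 bytes.
18,997,632,000 / 1,048,576 = 18117.6 MiB.

18117.6 MiB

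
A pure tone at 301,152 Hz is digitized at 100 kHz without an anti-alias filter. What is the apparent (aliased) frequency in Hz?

Nyquist = 100,000/2 = 50,000 Hz; 301,152 Hz exceeds it.
Alias = |301,152 − 3×100,000| = |301,152 − 300,000| = 1,152 Hz.

1,152 Hz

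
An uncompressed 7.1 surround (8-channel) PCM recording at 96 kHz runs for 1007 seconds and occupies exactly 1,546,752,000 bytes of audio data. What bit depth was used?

16 bits

Bytes per sample = 1,546,752,000 / (96,000 × 1,007 × 8) = 1,546,752,000 / 773,376,000 = 2.
Bit depth = 2 × 8 = 16 bits.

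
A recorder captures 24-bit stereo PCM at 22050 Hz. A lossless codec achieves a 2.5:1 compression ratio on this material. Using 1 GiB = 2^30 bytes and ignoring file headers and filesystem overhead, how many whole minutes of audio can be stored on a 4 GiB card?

1,352 minutes

Uncompressed byte rate = 22,050 × 3 × 2 = 132,300 bytes/s.
After 2.5:1 compression, effective rate ≈ 52920 bytes/s.
Capacity = 4 × 1,073,741,824 = 4,294,967,296 bytes.
4,294,967,296 / effective rate ≈ 81159.62 s → 1,352 minutes.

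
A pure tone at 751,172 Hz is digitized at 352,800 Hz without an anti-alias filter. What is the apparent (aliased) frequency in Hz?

Nyquist = 352,800/2 = 176,400 Hz; 751,172 Hz exceeds it.
Alias = |751,172 − 2×352,800| = |751,172 − 705,600| = 45,572 Hz.

45,572 Hz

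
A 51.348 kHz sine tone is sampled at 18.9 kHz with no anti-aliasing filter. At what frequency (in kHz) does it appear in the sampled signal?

5.352 kHz

Nyquist = 18,900/2 = 9,450 Hz; 51,348 Hz exceeds it.
Alias = |51,348 − 3×18,900| = |51,348 − 56,700| = 5,352 Hz = 5.352 kHz.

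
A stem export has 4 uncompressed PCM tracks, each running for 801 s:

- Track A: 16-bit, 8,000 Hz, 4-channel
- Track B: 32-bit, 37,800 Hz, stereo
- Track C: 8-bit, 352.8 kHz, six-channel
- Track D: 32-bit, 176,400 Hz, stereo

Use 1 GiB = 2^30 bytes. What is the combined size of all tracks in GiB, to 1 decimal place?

2.9 GiB

Track A: 8,000 × 801 × 2 × 4 = 51,264,000 bytes.
Track B: 37,800 × 801 × 4 × 2 = 242,222,400 bytes.
Track C: 352,800 × 801 × 1 × 6 = 1,695,556,800 bytes.
Track D: 176,400 × 801 × 4 × 2 = 1,130,371,200 bytes.
Total = 3,119,414,400 bytes = 2.9 GiB.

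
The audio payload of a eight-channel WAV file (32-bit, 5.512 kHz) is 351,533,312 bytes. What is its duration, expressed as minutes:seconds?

Byte rate = 5,512 × 4 × 8 = 176,384 bytes/s.
Duration = 351,533,312 / 176,384 = 1,993 s.
1,993 s = 33:13.

33:13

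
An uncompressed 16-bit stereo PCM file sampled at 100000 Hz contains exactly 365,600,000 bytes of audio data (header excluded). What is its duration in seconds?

914 seconds

Byte rate = 100,000 × 2 × 2 = 400,000 bytes/s.
Duration = 365,600,000 / 400,000 = 914 s.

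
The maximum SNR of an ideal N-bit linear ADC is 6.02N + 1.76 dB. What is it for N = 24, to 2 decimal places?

146.24 dB

6.02 × 24 + 1.76 = 146.24 dB.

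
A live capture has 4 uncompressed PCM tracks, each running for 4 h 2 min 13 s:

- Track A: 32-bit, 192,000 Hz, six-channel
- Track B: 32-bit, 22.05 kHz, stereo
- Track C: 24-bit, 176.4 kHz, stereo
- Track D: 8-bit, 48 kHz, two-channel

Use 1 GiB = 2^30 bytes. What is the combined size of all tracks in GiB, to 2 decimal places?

4 h 2 min 13 s = 14,533 s.
Track A: 192,000 × 14,533 × 4 × 6 = 66,968,064,000 bytes.
Track B: 22,050 × 14,533 × 4 × 2 = 2,563,621,200 bytes.
Track C: 176,400 × 14,533 × 3 × 2 = 15,381,727,200 bytes.
Track D: 48,000 × 14,533 × 1 × 2 = 1,395,168,000 bytes.
Total = 86,308,580,400 bytes = 80.38 GiB.

80.38 GiB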